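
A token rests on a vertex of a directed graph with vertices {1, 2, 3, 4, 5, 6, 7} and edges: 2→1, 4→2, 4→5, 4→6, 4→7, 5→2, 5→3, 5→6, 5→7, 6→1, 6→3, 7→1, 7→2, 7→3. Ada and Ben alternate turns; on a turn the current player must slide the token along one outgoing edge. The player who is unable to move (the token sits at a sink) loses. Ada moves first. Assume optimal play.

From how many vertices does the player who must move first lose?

Build the W/L table. Terminal = L. A non-terminal position is W if it has a move to some L; otherwise it is L.
Every edge goes from a vertex to one that appears earlier in the order 1, 3, 2, 6, 7, 5, 4, so processing vertices in that order labels each vertex after all of its successors.
1: no outgoing edge → L
3: no outgoing edge → L
2: reaches L-position 1 → W
6: reaches L-position 3 → W
7: reaches L-position 3 → W
5: reaches L-position 3 → W
4: only reaches 5(W), 7(W), 6(W), 2(W), all W → L
The L vertices are 1, 3, 4; that is 3 in all.

3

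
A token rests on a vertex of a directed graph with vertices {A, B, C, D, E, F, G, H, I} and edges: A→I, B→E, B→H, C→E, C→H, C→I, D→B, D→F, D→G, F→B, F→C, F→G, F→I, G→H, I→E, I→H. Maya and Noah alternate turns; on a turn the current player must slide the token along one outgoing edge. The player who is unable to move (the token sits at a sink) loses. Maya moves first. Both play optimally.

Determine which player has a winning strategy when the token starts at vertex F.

Noah wins.

Label each position W (a win for the player to move) or L (a loss). A position with no legal move is L; any other position is W exactly when some move reaches an L, and L when every move reaches a W.
Every edge goes from a vertex to one that appears earlier in the order H, E, I, C, B, G, F, D, A, so processing vertices in that order labels each vertex after all of its successors.
H: no outgoing edge → L
E: no outgoing edge → L
I: can move to E, which is L ⇒ W
C: can move to E, which is L ⇒ W
B: can move to E, which is L ⇒ W
G: can move to H, which is L ⇒ W
F: moves to G(W), B(W), C(W), I(W); every one is W ⇒ L
D: can move to F, which is L ⇒ W
A: the only move is to I(W), a W ⇒ L
The starting position F is L: whatever Maya does, the opponent receives a W position.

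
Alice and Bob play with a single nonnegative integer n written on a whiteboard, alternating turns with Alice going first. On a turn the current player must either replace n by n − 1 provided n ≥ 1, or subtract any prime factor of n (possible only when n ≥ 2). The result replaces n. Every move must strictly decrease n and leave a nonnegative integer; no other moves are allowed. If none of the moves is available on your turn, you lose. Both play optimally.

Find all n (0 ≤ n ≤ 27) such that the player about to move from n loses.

0, 4, 8, 12, 16, 20, 24

Work bottom-up. With no move the player to move loses. Otherwise the position is W if at least one move leads to an L position for the opponent, and L if every move leads to a W.
n=0: no move → L
n=1: can move to 0, which is L ⇒ W
n=2: can move to 0, which is L ⇒ W
n=3: can move to 0, which is L ⇒ W
n=4: moves to 2(W), 3(W); every one is W ⇒ L
n=5: can move to 0, which is L ⇒ W
n=6: can move to 4, which is L ⇒ W
n=7: can move to 0, which is L ⇒ W
n=8: moves to 6(W), 7(W); every one is W ⇒ L
n=9: can move to 8, which is L ⇒ W
n=10: can move to 8, which is L ⇒ W
n=11: can move to 0, which is L ⇒ W
n=12: moves to 9(W), 10(W), 11(W); every one is W ⇒ L
n=13: can move to 0, which is L ⇒ W
n=14: can move to 12, which is L ⇒ W
n=15: can move to 12, which is L ⇒ W
n=16: moves to 14(W), 15(W); every one is W ⇒ L
n=17: can move to 0, which is L ⇒ W
n=18: can move to 16, which is L ⇒ W
n=19: can move to 0, which is L ⇒ W
n=20: moves to 15(W), 18(W), 19(W); every one is W ⇒ L
n=21: can move to 20, which is L ⇒ W
n=22: can move to 20, which is L ⇒ W
n=23: can move to 0, which is L ⇒ W
n=24: moves to 21(W), 22(W), 23(W); every one is W ⇒ L
n=25: can move to 20, which is L ⇒ W
n=26: can move to 24, which is L ⇒ W
n=27: can move to 24, which is L ⇒ W
Reading off the rows marked L gives the requested list; there are 7 such values of n.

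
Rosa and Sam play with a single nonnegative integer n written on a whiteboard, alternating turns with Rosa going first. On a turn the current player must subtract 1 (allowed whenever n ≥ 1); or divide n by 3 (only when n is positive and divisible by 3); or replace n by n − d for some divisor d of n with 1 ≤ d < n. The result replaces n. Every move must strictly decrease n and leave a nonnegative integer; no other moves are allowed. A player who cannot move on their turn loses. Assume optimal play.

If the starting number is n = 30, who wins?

Rosa wins.

Label each position W (a win for the player to move) or L (a loss). A position with no legal move is L; any other position is W exactly when some move reaches an L, and L when every move reaches a W.
n=0: no move → L
n=1: W (go to 0, an L position)
n=2: L (sole option 1(W) is W)
n=3: W (go to 2, an L position)
n=4: W (go to 2, an L position)
n=5: L (sole option 4(W) is W)
n=6: W (go to 2, an L position)
n=7: L (sole option 6(W) is W)
n=8: W (go to 7, an L position)
n=9: L (options 3(W), 6(W), 8(W) are all W)
n=10: W (go to 5, an L position)
n=11: L (sole option 10(W) is W)
n=12: W (go to 9, an L position)
n=13: L (sole option 12(W) is W)
n=14: W (go to 7, an L position)
n=15: W (go to 5, an L position)
n=16: L (options 8(W), 12(W), 14(W), 15(W) are all W)
n=17: W (go to 16, an L position)
n=18: W (go to 9, an L position)
n=19: L (sole option 18(W) is W)
n=20: W (go to 16, an L position)
n=21: W (go to 7, an L position)
n=22: W (go to 11, an L position)
n=23: L (sole option 22(W) is W)
n=24: W (go to 16, an L position)
n=25: L (options 20(W), 24(W) are all W)
n=26: W (go to 13, an L position)
n=27: W (go to 9, an L position)
n=28: L (options 14(W), 21(W), 24(W), 26(W), 27(W) are all W)
n=29: W (go to 28, an L position)
n=30: W (go to 25, an L position)
The starting position 30 is W: Rosa should move to 25, handing over an L position.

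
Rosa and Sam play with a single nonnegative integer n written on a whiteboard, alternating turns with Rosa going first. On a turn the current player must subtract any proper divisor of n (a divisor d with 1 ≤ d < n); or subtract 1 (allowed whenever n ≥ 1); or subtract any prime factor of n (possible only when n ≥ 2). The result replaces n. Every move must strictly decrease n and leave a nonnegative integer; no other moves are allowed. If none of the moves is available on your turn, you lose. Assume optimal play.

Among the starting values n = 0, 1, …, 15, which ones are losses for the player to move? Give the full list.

Label each position W (a win for the player to move) or L (a loss). A position with no legal move is L; any other position is W exactly when some move reaches an L, and L when every move reaches a W.
n=0: no move → L
n=1: can move to 0, which is L ⇒ W
n=2: can move to 0, which is L ⇒ W
n=3: can move to 0, which is L ⇒ W
n=4: moves to 2(W), 3(W); every one is W ⇒ L
n=5: can move to 0, which is L ⇒ W
n=6: can move to 4, which is L ⇒ W
n=7: can move to 0, which is L ⇒ W
n=8: can move to 4, which is L ⇒ W
n=9: moves to 6(W), 8(W); every one is W ⇒ L
n=10: can move to 9, which is L ⇒ W
n=11: can move to 0, which is L ⇒ W
n=12: can move to 9, which is L ⇒ W
n=13: can move to 0, which is L ⇒ W
n=14: moves to 7(W), 12(W), 13(W); every one is W ⇒ L
n=15: can move to 14, which is L ⇒ W
The losing starting values of n are exactly the entries labelled L in this table (4 of them).

0, 4, 9, 14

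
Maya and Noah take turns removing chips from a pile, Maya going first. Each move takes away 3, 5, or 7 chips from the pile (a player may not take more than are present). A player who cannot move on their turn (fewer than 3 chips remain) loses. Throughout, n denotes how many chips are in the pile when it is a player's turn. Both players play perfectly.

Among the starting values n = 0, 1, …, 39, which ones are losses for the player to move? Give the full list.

Work bottom-up. With no move the player to move loses. Otherwise the position is W if at least one move leads to an L position for the opponent, and L if every move leads to a W.
n=0: no move → L
n=1: no move → L
n=2: no move → L
n=3: →0(L), so W
n=4: →1(L), so W
n=5: →2(L), so W
n=6: →1(L), so W
n=7: →2(L), so W
n=8: →1(L), so W
n=9: →2(L), so W
n=10: →7(W), 5(W), 3(W) — all W, so L
n=11: →8(W), 6(W), 4(W) — all W, so L
n=12: →9(W), 7(W), 5(W) — all W, so L
n=13: →10(L), so W
n=14: →11(L), so W
n=15: →12(L), so W
n=16: →11(L), so W
n=17: →12(L), so W
n=18: →11(L), so W
n=19: →12(L), so W
n=20: →17(W), 15(W), 13(W) — all W, so L
n=21: →18(W), 16(W), 14(W) — all W, so L
n=22: →19(W), 17(W), 15(W) — all W, so L
n=23: →20(L), so W
n=24: →21(L), so W
n=25: →22(L), so W
n=26: →21(L), so W
n=27: →22(L), so W
n=28: →21(L), so W
n=29: →22(L), so W
n=30: →27(W), 25(W), 23(W) — all W, so L
n=31: →28(W), 26(W), 24(W) — all W, so L
n=32: →29(W), 27(W), 25(W) — all W, so L
n=33: →30(L), so W
n=34: →31(L), so W
n=35: →32(L), so W
n=36: →31(L), so W
n=37: →32(L), so W
n=38: →31(L), so W
n=39: →32(L), so W
Reading off the rows marked L gives the requested list; there are 12 such values of n.

0, 1, 2, 10, 11, 12, 20, 21, 22, 30, 31, 32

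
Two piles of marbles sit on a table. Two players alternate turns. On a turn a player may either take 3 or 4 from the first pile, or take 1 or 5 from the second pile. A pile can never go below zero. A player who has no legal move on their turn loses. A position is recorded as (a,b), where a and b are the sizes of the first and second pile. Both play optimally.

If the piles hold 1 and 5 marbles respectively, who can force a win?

The first player wins.

Build the W/L table. Terminal = L. A non-terminal position is W if it has a move to some L; otherwise it is L.
No move ever increases a pile, so every position that can arise here has a ≤ 1 and b ≤ 5; it is enough to label the cells with 0 ≤ a ≤ 1 and 0 ≤ b ≤ 5.
Every move lowers a or b (never raises either), so fill the grid row by row in increasing a, and left to right within a row: each cell's successors are then already labelled.
      b=0  b=1  b=2  b=3  b=4  b=5
a=0:    L    W    L    W    L    W
a=1:    L    W    L    W    L    W
Cells with no legal move (terminal, hence L): (0,0), (1,0).
The remaining L cells, each justified by listing all of its moves:
(0,2): the only move is to (0,1)(W), a W ⇒ L
(0,4): the only move is to (0,3)(W), a W ⇒ L
(1,2): the only move is to (1,1)(W), a W ⇒ L
(1,4): the only move is to (1,3)(W), a W ⇒ L
Every other cell has at least one move into one of the L cells above, so it is W.
From (1,5) the player to move can move to (1,4), reaching an L position.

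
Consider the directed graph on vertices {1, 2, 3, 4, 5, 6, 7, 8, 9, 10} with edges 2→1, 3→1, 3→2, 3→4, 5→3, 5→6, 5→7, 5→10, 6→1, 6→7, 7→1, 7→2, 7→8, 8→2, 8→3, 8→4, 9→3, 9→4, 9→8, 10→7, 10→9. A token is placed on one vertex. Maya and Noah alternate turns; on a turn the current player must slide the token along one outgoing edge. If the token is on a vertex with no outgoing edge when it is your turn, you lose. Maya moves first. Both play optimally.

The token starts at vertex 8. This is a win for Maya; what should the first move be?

Use the standard recursion: the mover loses at a terminal position; elsewhere, the mover wins exactly when some move hands the opponent an L position.
Every edge goes from a vertex to one that appears earlier in the order 4, 1, 2, 3, 8, 7, 6, 9, 10, 5, so processing vertices in that order labels each vertex after all of its successors.
4: no outgoing edge → L
1: no outgoing edge → L
2: can move to 1, which is L ⇒ W
3: can move to 1, which is L ⇒ W
8: can move to 4, which is L ⇒ W
7: can move to 1, which is L ⇒ W
6: can move to 1, which is L ⇒ W
9: can move to 4, which is L ⇒ W
10: moves to 9(W), 7(W); every one is W ⇒ L
5: can move to 10, which is L ⇒ W
From 8, the L positions reachable in one move are: 4.

Move to 4.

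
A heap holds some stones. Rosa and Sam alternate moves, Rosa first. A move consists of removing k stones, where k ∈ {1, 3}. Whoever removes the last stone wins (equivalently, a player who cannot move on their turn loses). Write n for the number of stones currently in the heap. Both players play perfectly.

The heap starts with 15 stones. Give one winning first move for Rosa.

Classify positions by backward induction: terminal positions (no move available) are L. From any other position, the mover wins iff some move reaches an L.
n=0: no move → L
n=1: reaches L-position 0 → W
n=2: only reaches 1(W), which is W → L
n=3: reaches L-position 2 → W
n=4: only reaches 3(W), 1(W), all W → L
n=5: reaches L-position 4 → W
n=6: only reaches 5(W), 3(W), all W → L
n=7: reaches L-position 6 → W
n=8: only reaches 7(W), 5(W), all W → L
n=9: reaches L-position 8 → W
n=10: only reaches 9(W), 7(W), all W → L
n=11: reaches L-position 10 → W
n=12: only reaches 11(W), 9(W), all W → L
n=13: reaches L-position 12 → W
n=14: only reaches 13(W), 11(W), all W → L
n=15: reaches L-position 14 → W
From 15, the L positions reachable in one move are: 14, 12. Any move reaching one of these is winning.

Remove 1, leaving 14.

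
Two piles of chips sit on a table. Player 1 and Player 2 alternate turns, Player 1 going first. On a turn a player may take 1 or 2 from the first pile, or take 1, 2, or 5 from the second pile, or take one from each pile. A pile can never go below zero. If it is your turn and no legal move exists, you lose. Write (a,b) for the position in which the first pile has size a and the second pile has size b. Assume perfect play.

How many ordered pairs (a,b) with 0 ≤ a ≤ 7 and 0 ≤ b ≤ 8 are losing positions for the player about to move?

24

Build the W/L table. Terminal = L. A non-terminal position is W if it has a move to some L; otherwise it is L.
Every move lowers a or b (never raises either), so fill the grid row by row in increasing a, and left to right within a row: each cell's successors are then already labelled.
      b=0  b=1  b=2  b=3  b=4  b=5  b=6  b=7  b=8
a=0:    L    W    W    L    W    W    L    W    W
a=1:    W    W    L    W    W    L    W    W    L
a=2:    W    L    W    W    L    W    W    L    W
a=3:    L    W    W    L    W    W    L    W    W
a=4:    W    W    L    W    W    L    W    W    L
a=5:    W    L    W    W    L    W    W    L    W
a=6:    L    W    W    L    W    W    L    W    W
a=7:    W    W    L    W    W    L    W    W    L
Cells with no legal move (terminal, hence L): (0,0).
The remaining L cells, each justified by listing all of its moves:
(0,3): L (options (0,2)(W), (0,1)(W) are all W)
(0,6): L (options (0,5)(W), (0,4)(W), (0,1)(W) are all W)
(1,2): L (options (0,2)(W), (1,1)(W), (1,0)(W), (0,1)(W) are all W)
(1,5): L (options (0,5)(W), (1,4)(W), (1,3)(W), (1,0)(W), (0,4)(W) are all W)
(1,8): L (options (0,8)(W), (1,7)(W), (1,6)(W), (1,3)(W), (0,7)(W) are all W)
(2,1): L (options (1,1)(W), (0,1)(W), (2,0)(W), (1,0)(W) are all W)
(2,4): L (options (1,4)(W), (0,4)(W), (2,3)(W), (2,2)(W), (1,3)(W) are all W)
(2,7): L (options (1,7)(W), (0,7)(W), (2,6)(W), (2,5)(W), (2,2)(W), (1,6)(W) are all W)
(3,0): L (options (2,0)(W), (1,0)(W) are all W)
(3,3): L (options (2,3)(W), (1,3)(W), (3,2)(W), (3,1)(W), (2,2)(W) are all W)
(3,6): L (options (2,6)(W), (1,6)(W), (3,5)(W), (3,4)(W), (3,1)(W), (2,5)(W) are all W)
(4,2): L (options (3,2)(W), (2,2)(W), (4,1)(W), (4,0)(W), (3,1)(W) are all W)
(4,5): L (options (3,5)(W), (2,5)(W), (4,4)(W), (4,3)(W), (4,0)(W), (3,4)(W) are all W)
(4,8): L (options (3,8)(W), (2,8)(W), (4,7)(W), (4,6)(W), (4,3)(W), (3,7)(W) are all W)
(5,1): L (options (4,1)(W), (3,1)(W), (5,0)(W), (4,0)(W) are all W)
(5,4): L (options (4,4)(W), (3,4)(W), (5,3)(W), (5,2)(W), (4,3)(W) are all W)
(5,7): L (options (4,7)(W), (3,7)(W), (5,6)(W), (5,5)(W), (5,2)(W), (4,6)(W) are all W)
(6,0): L (options (5,0)(W), (4,0)(W) are all W)
(6,3): L (options (5,3)(W), (4,3)(W), (6,2)(W), (6,1)(W), (5,2)(W) are all W)
(6,6): L (options (5,6)(W), (4,6)(W), (6,5)(W), (6,4)(W), (6,1)(W), (5,5)(W) are all W)
(7,2): L (options (6,2)(W), (5,2)(W), (7,1)(W), (7,0)(W), (6,1)(W) are all W)
(7,5): L (options (6,5)(W), (5,5)(W), (7,4)(W), (7,3)(W), (7,0)(W), (6,4)(W) are all W)
(7,8): L (options (6,8)(W), (5,8)(W), (7,7)(W), (7,6)(W), (7,3)(W), (6,7)(W) are all W)
Every other cell has at least one move into one of the L cells above, so it is W.
L cells per row: a=0: 3, a=1: 3, a=2: 3, a=3: 3, a=4: 3, a=5: 3, a=6: 3, a=7: 3; total 24.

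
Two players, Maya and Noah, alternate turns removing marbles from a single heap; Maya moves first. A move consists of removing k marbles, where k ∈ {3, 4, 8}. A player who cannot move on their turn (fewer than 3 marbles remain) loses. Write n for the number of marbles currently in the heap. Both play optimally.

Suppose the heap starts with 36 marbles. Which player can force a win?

Classify positions by backward induction: terminal positions (no move available) are L. From any other position, the mover wins iff some move reaches an L.
n=0: no move → L
n=1: no move → L
n=2: no move → L
n=3: W (go to 0, an L position)
n=4: W (go to 1, an L position)
n=5: W (go to 2, an L position)
n=6: W (go to 2, an L position)
n=7: L (options 4(W), 3(W) are all W)
n=8: W (go to 0, an L position)
n=9: W (go to 1, an L position)
n=10: W (go to 7, an L position)
n=11: W (go to 7, an L position)
n=12: L (options 9(W), 8(W), 4(W) are all W)
n=13: L (options 10(W), 9(W), 5(W) are all W)
n=14: L (options 11(W), 10(W), 6(W) are all W)
n=15: W (go to 12, an L position)
n=16: W (go to 13, an L position)
n=17: W (go to 14, an L position)
n=18: W (go to 14, an L position)
n=19: L (options 16(W), 15(W), 11(W) are all W)
n=20: W (go to 12, an L position)
n=21: W (go to 13, an L position)
n=22: W (go to 19, an L position)
n=23: W (go to 19, an L position)
n=24: L (options 21(W), 20(W), 16(W) are all W)
n=25: L (options 22(W), 21(W), 17(W) are all W)
n=26: L (options 23(W), 22(W), 18(W) are all W)
n=27: W (go to 24, an L position)
n=28: W (go to 25, an L position)
n=29: W (go to 26, an L position)
n=30: W (go to 26, an L position)
n=31: L (options 28(W), 27(W), 23(W) are all W)
n=32: W (go to 24, an L position)
n=33: W (go to 25, an L position)
n=34: W (go to 31, an L position)
n=35: W (go to 31, an L position)
n=36: L (options 33(W), 32(W), 28(W) are all W)
Every move from 36 reaches a W position, so the mover loses.

Noah wins.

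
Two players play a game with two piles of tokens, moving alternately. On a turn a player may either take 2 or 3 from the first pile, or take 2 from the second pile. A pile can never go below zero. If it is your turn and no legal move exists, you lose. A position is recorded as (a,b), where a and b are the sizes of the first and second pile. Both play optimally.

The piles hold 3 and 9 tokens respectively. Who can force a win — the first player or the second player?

Compute win/loss labels from the base case upward. A position with no move is L. Any other position is W if it can reach an L in one move, else L.
No move ever increases a pile, so every position that can arise here has a ≤ 3 and b ≤ 9; it is enough to label the cells with 0 ≤ a ≤ 3 and 0 ≤ b ≤ 9.
Every move lowers a or b (never raises either), so fill the grid row by row in increasing a, and left to right within a row: each cell's successors are then already labelled.
      b=0  b=1  b=2  b=3  b=4  b=5  b=6  b=7  b=8  b=9
a=0:    L    L    W    W    L    L    W    W    L    L
a=1:    L    L    W    W    L    L    W    W    L    L
a=2:    W    W    L    L    W    W    L    L    W    W
a=3:    W    W    L    L    W    W    L    L    W    W
Cells with no legal move (terminal, hence L): (0,0), (0,1), (1,0), (1,1).
The remaining L cells, each justified by listing all of its moves:
(0,4): →(0,2)(W) only, which is W, so L
(0,5): →(0,3)(W) only, which is W, so L
(0,8): →(0,6)(W) only, which is W, so L
(0,9): →(0,7)(W) only, which is W, so L
(1,4): →(1,2)(W) only, which is W, so L
(1,5): →(1,3)(W) only, which is W, so L
(1,8): →(1,6)(W) only, which is W, so L
(1,9): →(1,7)(W) only, which is W, so L
(2,2): →(0,2)(W), (2,0)(W) — all W, so L
(2,3): →(0,3)(W), (2,1)(W) — all W, so L
(2,6): →(0,6)(W), (2,4)(W) — all W, so L
(2,7): →(0,7)(W), (2,5)(W) — all W, so L
(3,2): →(1,2)(W), (0,2)(W), (3,0)(W) — all W, so L
(3,3): →(1,3)(W), (0,3)(W), (3,1)(W) — all W, so L
(3,6): →(1,6)(W), (0,6)(W), (3,4)(W) — all W, so L
(3,7): →(1,7)(W), (0,7)(W), (3,5)(W) — all W, so L
Every other cell has at least one move into one of the L cells above, so it is W.
From (3,9) the player to move can move to (1,9), reaching an L position.

The first player wins.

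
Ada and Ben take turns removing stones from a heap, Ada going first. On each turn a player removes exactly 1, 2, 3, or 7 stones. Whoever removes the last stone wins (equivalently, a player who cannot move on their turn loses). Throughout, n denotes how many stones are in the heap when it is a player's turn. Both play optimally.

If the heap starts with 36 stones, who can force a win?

Use the standard recursion: the mover loses at a terminal position; elsewhere, the mover wins exactly when some move hands the opponent an L position.
n=0: no move → L
n=1: W (go to 0, an L position)
n=2: W (go to 0, an L position)
n=3: W (go to 0, an L position)
n=4: L (options 3(W), 2(W), 1(W) are all W)
n=5: W (go to 4, an L position)
n=6: W (go to 4, an L position)
n=7: W (go to 4, an L position)
n=8: L (options 7(W), 6(W), 5(W), 1(W) are all W)
n=9: W (go to 8, an L position)
n=10: W (go to 8, an L position)
n=11: W (go to 8, an L position)
n=12: L (options 11(W), 10(W), 9(W), 5(W) are all W)
n=13: W (go to 12, an L position)
n=14: W (go to 12, an L position)
n=15: W (go to 12, an L position)
n=16: L (options 15(W), 14(W), 13(W), 9(W) are all W)
n=17: W (go to 16, an L position)
n=18: W (go to 16, an L position)
n=19: W (go to 16, an L position)
n=20: L (options 19(W), 18(W), 17(W), 13(W) are all W)
n=21: W (go to 20, an L position)
n=22: W (go to 20, an L position)
n=23: W (go to 20, an L position)
n=24: L (options 23(W), 22(W), 21(W), 17(W) are all W)
n=25: W (go to 24, an L position)
n=26: W (go to 24, an L position)
n=27: W (go to 24, an L position)
n=28: L (options 27(W), 26(W), 25(W), 21(W) are all W)
n=29: W (go to 28, an L position)
n=30: W (go to 28, an L position)
n=31: W (go to 28, an L position)
n=32: L (options 31(W), 30(W), 29(W), 25(W) are all W)
n=33: W (go to 32, an L position)
n=34: W (go to 32, an L position)
n=35: W (go to 32, an L position)
n=36: L (options 35(W), 34(W), 33(W), 29(W) are all W)
The starting position 36 is L: whatever Ada does, the opponent receives a W position.

Ben wins.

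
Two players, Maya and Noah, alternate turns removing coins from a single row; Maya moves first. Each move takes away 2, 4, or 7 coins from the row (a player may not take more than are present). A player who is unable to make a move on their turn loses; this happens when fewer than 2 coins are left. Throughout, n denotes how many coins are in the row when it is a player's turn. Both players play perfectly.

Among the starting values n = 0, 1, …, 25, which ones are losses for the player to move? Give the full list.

Build the W/L table. Terminal = L. A non-terminal position is W if it has a move to some L; otherwise it is L.
n=0: no move → L
n=1: no move → L
n=2: reaches L-position 0 → W
n=3: reaches L-position 1 → W
n=4: reaches L-position 0 → W
n=5: reaches L-position 1 → W
n=6: only reaches 4(W), 2(W), all W → L
n=7: reaches L-position 0 → W
n=8: reaches L-position 6 → W
n=9: only reaches 7(W), 5(W), 2(W), all W → L
n=10: reaches L-position 6 → W
n=11: reaches L-position 9 → W
n=12: only reaches 10(W), 8(W), 5(W), all W → L
n=13: reaches L-position 9 → W
n=14: reaches L-position 12 → W
n=15: only reaches 13(W), 11(W), 8(W), all W → L
n=16: reaches L-position 12 → W
n=17: reaches L-position 15 → W
n=18: only reaches 16(W), 14(W), 11(W), all W → L
n=19: reaches L-position 15 → W
n=20: reaches L-position 18 → W
n=21: only reaches 19(W), 17(W), 14(W), all W → L
n=22: reaches L-position 18 → W
n=23: reaches L-position 21 → W
n=24: only reaches 22(W), 20(W), 17(W), all W → L
n=25: reaches L-position 21 → W
Reading off the rows marked L gives the requested list; there are 9 such values of n.

0, 1, 6, 9, 12, 15, 18, 21, 24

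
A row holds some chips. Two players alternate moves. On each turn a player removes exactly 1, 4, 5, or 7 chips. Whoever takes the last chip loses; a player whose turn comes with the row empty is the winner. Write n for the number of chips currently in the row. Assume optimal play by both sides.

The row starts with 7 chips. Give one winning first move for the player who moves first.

Positions with no move are W. A position that does have a move is losing for the player to move precisely when every available move leads to a winning position for the opponent. Fill in the labels:
n=0: no move; the opponent has just taken the last chip and therefore loses → W
n=1: →0(W) only, which is W, so L
n=2: →1(L), so W
n=3: →2(W) only, which is W, so L
n=4: →3(L), so W
n=5: →1(L), so W
n=6: →1(L), so W
n=7: →3(L), so W
From 7, the L positions reachable in one move are: 3.

Remove 4, leaving 3.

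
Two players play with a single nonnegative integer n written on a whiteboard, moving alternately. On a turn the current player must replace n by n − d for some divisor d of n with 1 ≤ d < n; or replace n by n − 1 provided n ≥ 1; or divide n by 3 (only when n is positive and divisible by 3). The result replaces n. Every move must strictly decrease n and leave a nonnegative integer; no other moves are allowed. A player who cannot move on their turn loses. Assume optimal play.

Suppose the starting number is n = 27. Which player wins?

Compute win/loss labels from the base case upward. A position with no move is L. Any other position is W if it can reach an L in one move, else L.
n=0: no move → L
n=1: reaches L-position 0 → W
n=2: only reaches 1(W), which is W → L
n=3: reaches L-position 2 → W
n=4: reaches L-position 2 → W
n=5: only reaches 4(W), which is W → L
n=6: reaches L-position 2 → W
n=7: only reaches 6(W), which is W → L
n=8: reaches L-position 7 → W
n=9: only reaches 3(W), 6(W), 8(W), all W → L
n=10: reaches L-position 5 → W
n=11: only reaches 10(W), which is W → L
n=12: reaches L-position 9 → W
n=13: only reaches 12(W), which is W → L
n=14: reaches L-position 7 → W
n=15: reaches L-position 5 → W
n=16: only reaches 8(W), 12(W), 14(W), 15(W), all W → L
n=17: reaches L-position 16 → W
n=18: reaches L-position 9 → W
n=19: only reaches 18(W), which is W → L
n=20: reaches L-position 16 → W
n=21: reaches L-position 7 → W
n=22: reaches L-position 11 → W
n=23: only reaches 22(W), which is W → L
n=24: reaches L-position 16 → W
n=25: only reaches 20(W), 24(W), all W → L
n=26: reaches L-position 13 → W
n=27: reaches L-position 9 → W
From 27 the player to move can move to 9, reaching an L position.

The first player wins.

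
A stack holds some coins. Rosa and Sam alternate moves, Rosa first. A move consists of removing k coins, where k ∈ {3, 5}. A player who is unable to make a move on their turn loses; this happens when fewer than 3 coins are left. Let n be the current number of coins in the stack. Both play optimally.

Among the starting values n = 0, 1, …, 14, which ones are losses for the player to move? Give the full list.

0, 1, 2, 8, 9, 10

Compute win/loss labels from the base case upward. A position with no move is L. Any other position is W if it can reach an L in one move, else L.
n=0: no move → L
n=1: no move → L
n=2: no move → L
n=3: →0(L), so W
n=4: →1(L), so W
n=5: →2(L), so W
n=6: →1(L), so W
n=7: →2(L), so W
n=8: →5(W), 3(W) — all W, so L
n=9: →6(W), 4(W) — all W, so L
n=10: →7(W), 5(W) — all W, so L
n=11: →8(L), so W
n=12: →9(L), so W
n=13: →10(L), so W
n=14: →9(L), so W
Reading off the rows marked L gives the requested list; there are 6 such values of n.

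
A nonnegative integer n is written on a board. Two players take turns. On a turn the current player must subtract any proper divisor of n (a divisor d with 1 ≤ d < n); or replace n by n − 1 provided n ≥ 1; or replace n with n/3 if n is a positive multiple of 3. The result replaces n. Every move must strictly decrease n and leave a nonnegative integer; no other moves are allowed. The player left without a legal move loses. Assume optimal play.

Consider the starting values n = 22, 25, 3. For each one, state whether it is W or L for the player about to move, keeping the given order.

22: W, 25: L, 3: W

Compute win/loss labels from the base case upward. A position with no move is L. Any other position is W if it can reach an L in one move, else L.
n=0: no move → L
n=1: reaches L-position 0 → W
n=2: only reaches 1(W), which is W → L
n=3: reaches L-position 2 → W
n=4: reaches L-position 2 → W
n=5: only reaches 4(W), which is W → L
n=6: reaches L-position 2 → W
n=7: only reaches 6(W), which is W → L
n=8: reaches L-position 7 → W
n=9: only reaches 3(W), 6(W), 8(W), all W → L
n=10: reaches L-position 5 → W
n=11: only reaches 10(W), which is W → L
n=12: reaches L-position 9 → W
n=13: only reaches 12(W), which is W → L
n=14: reaches L-position 7 → W
n=15: reaches L-position 5 → W
n=16: only reaches 8(W), 12(W), 14(W), 15(W), all W → L
n=17: reaches L-position 16 → W
n=18: reaches L-position 9 → W
n=19: only reaches 18(W), which is W → L
n=20: reaches L-position 16 → W
n=21: reaches L-position 7 → W
n=22: reaches L-position 11 → W
n=23: only reaches 22(W), which is W → L
n=24: reaches L-position 16 → W
n=25: only reaches 20(W), 24(W), all W → L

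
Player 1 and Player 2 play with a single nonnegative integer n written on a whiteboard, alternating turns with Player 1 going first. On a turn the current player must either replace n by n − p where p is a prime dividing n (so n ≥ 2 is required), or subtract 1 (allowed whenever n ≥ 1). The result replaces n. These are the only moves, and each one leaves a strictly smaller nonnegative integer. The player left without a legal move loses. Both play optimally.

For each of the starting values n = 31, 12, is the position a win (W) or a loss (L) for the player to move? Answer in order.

31: W, 12: L

Work bottom-up. With no move the player to move loses. Otherwise the position is W if at least one move leads to an L position for the opponent, and L if every move leads to a W.
n=0: no move → L
n=1: can move to 0, which is L ⇒ W
n=2: can move to 0, which is L ⇒ W
n=3: can move to 0, which is L ⇒ W
n=4: moves to 2(W), 3(W); every one is W ⇒ L
n=5: can move to 0, which is L ⇒ W
n=6: can move to 4, which is L ⇒ W
n=7: can move to 0, which is L ⇒ W
n=8: moves to 6(W), 7(W); every one is W ⇒ L
n=9: can move to 8, which is L ⇒ W
n=10: can move to 8, which is L ⇒ W
n=11: can move to 0, which is L ⇒ W
n=12: moves to 9(W), 10(W), 11(W); every one is W ⇒ L
n=13: can move to 0, which is L ⇒ W
n=14: can move to 12, which is L ⇒ W
n=15: can move to 12, which is L ⇒ W
n=16: moves to 14(W), 15(W); every one is W ⇒ L
n=17: can move to 0, which is L ⇒ W
n=18: can move to 16, which is L ⇒ W
n=19: can move to 0, which is L ⇒ W
n=20: moves to 15(W), 18(W), 19(W); every one is W ⇒ L
n=21: can move to 20, which is L ⇒ W
n=22: can move to 20, which is L ⇒ W
n=23: can move to 0, which is L ⇒ W
n=24: moves to 21(W), 22(W), 23(W); every one is W ⇒ L
n=25: can move to 20, which is L ⇒ W
n=26: can move to 24, which is L ⇒ W
n=27: can move to 24, which is L ⇒ W
n=28: moves to 21(W), 26(W), 27(W); every one is W ⇒ L
n=29: can move to 0, which is L ⇒ W
n=30: can move to 28, which is L ⇒ W
n=31: can move to 0, which is L ⇒ W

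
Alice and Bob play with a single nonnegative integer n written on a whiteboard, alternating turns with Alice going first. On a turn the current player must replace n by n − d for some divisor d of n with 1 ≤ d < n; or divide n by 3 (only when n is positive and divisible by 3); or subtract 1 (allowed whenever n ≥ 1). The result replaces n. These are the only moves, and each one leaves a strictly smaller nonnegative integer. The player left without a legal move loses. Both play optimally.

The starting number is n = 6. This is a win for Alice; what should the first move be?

Move to 2.

Build the W/L table. Terminal = L. A non-terminal position is W if it has a move to some L; otherwise it is L.
n=0: no move → L
n=1: reaches L-position 0 → W
n=2: only reaches 1(W), which is W → L
n=3: reaches L-position 2 → W
n=4: reaches L-position 2 → W
n=5: only reaches 4(W), which is W → L
n=6: reaches L-position 2 → W
From 6, the L positions reachable in one move are: 2, 5. Any move reaching one of these is winning.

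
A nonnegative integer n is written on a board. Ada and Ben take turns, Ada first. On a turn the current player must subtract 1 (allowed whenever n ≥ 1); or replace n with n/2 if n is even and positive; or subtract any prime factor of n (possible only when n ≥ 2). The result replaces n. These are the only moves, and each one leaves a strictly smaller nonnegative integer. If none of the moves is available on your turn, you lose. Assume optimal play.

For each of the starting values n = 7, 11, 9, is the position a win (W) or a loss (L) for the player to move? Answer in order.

Build the W/L table. Terminal = L. A non-terminal position is W if it has a move to some L; otherwise it is L.
n=0: no move → L
n=1: reaches L-position 0 → W
n=2: reaches L-position 0 → W
n=3: reaches L-position 0 → W
n=4: only reaches 2(W), 3(W), all W → L
n=5: reaches L-position 0 → W
n=6: reaches L-position 4 → W
n=7: reaches L-position 0 → W
n=8: reaches L-position 4 → W
n=9: only reaches 6(W), 8(W), all W → L
n=10: reaches L-position 9 → W
n=11: reaches L-position 0 → W

7: W, 11: W, 9: L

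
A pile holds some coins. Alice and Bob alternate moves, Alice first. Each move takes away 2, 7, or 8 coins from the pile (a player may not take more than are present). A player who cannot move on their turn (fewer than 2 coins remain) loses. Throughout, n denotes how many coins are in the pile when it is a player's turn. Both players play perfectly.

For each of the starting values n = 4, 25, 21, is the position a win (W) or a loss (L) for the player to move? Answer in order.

4: L, 25: L, 21: W

Work bottom-up. With no move the player to move loses. Otherwise the position is W if at least one move leads to an L position for the opponent, and L if every move leads to a W.
n=0: no move → L
n=1: no move → L
n=2: reaches L-position 0 → W
n=3: reaches L-position 1 → W
n=4: only reaches 2(W), which is W → L
n=5: only reaches 3(W), which is W → L
n=6: reaches L-position 4 → W
n=7: reaches L-position 5 → W
n=8: reaches L-position 1 → W
n=9: reaches L-position 1 → W
n=10: only reaches 8(W), 3(W), 2(W), all W → L
n=11: reaches L-position 4 → W
n=12: reaches L-position 10 → W
n=13: reaches L-position 5 → W
n=14: only reaches 12(W), 7(W), 6(W), all W → L
n=15: only reaches 13(W), 8(W), 7(W), all W → L
n=16: reaches L-position 14 → W
n=17: reaches L-position 15 → W
n=18: reaches L-position 10 → W
n=19: only reaches 17(W), 12(W), 11(W), all W → L
n=20: only reaches 18(W), 13(W), 12(W), all W → L
n=21: reaches L-position 19 → W
n=22: reaches L-position 20 → W
n=23: reaches L-position 15 → W
n=24: only reaches 22(W), 17(W), 16(W), all W → L
n=25: only reaches 23(W), 18(W), 17(W), all W → L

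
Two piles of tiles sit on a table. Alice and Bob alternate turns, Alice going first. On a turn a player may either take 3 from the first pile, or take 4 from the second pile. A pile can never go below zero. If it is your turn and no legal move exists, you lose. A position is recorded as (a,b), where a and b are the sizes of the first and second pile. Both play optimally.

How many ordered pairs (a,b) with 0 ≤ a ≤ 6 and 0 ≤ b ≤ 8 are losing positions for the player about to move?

Work bottom-up. With no move the player to move loses. Otherwise the position is W if at least one move leads to an L position for the opponent, and L if every move leads to a W.
Every move lowers a or b (never raises either), so fill the grid row by row in increasing a, and left to right within a row: each cell's successors are then already labelled.
      b=0  b=1  b=2  b=3  b=4  b=5  b=6  b=7  b=8
a=0:    L    L    L    L    W    W    W    W    L
a=1:    L    L    L    L    W    W    W    W    L
a=2:    L    L    L    L    W    W    W    W    L
a=3:    W    W    W    W    L    L    L    L    W
a=4:    W    W    W    W    L    L    L    L    W
a=5:    W    W    W    W    L    L    L    L    W
a=6:    L    L    L    L    W    W    W    W    L
Cells with no legal move (terminal, hence L): (0,0), (0,1), (0,2), (0,3), (1,0), (1,1), (1,2), (1,3), (2,0), (2,1), (2,2), (2,3).
The remaining L cells, each justified by listing all of its moves:
(0,8): →(0,4)(W) only, which is W, so L
(1,8): →(1,4)(W) only, which is W, so L
(2,8): →(2,4)(W) only, which is W, so L
(3,4): →(0,4)(W), (3,0)(W) — all W, so L
(3,5): →(0,5)(W), (3,1)(W) — all W, so L
(3,6): →(0,6)(W), (3,2)(W) — all W, so L
(3,7): →(0,7)(W), (3,3)(W) — all W, so L
(4,4): →(1,4)(W), (4,0)(W) — all W, so L
(4,5): →(1,5)(W), (4,1)(W) — all W, so L
(4,6): →(1,6)(W), (4,2)(W) — all W, so L
(4,7): →(1,7)(W), (4,3)(W) — all W, so L
(5,4): →(2,4)(W), (5,0)(W) — all W, so L
(5,5): →(2,5)(W), (5,1)(W) — all W, so L
(5,6): →(2,6)(W), (5,2)(W) — all W, so L
(5,7): →(2,7)(W), (5,3)(W) — all W, so L
(6,0): →(3,0)(W) only, which is W, so L
(6,1): →(3,1)(W) only, which is W, so L
(6,2): →(3,2)(W) only, which is W, so L
(6,3): →(3,3)(W) only, which is W, so L
(6,8): →(3,8)(W), (6,4)(W) — all W, so L
Every other cell has at least one move into one of the L cells above, so it is W.
L cells per row: a=0: 5, a=1: 5, a=2: 5, a=3: 4, a=4: 4, a=5: 4, a=6: 5; total 32.

32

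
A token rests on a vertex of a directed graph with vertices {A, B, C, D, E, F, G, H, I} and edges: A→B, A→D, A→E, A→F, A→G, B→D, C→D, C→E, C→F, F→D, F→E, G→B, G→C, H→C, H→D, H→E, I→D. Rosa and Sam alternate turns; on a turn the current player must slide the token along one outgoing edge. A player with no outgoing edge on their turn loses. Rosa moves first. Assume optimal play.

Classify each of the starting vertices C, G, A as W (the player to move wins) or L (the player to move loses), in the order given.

Work bottom-up. With no move the player to move loses. Otherwise the position is W if at least one move leads to an L position for the opponent, and L if every move leads to a W.
Every edge goes from a vertex to one that appears earlier in the order E, D, F, C, B, I, G, H, A, so processing vertices in that order labels each vertex after all of its successors.
E: no outgoing edge → L
D: no outgoing edge → L
F: reaches L-position D → W
C: reaches L-position D → W
B: reaches L-position D → W
I: reaches L-position D → W
G: only reaches B(W), C(W), all W → L
H: reaches L-position D → W
A: reaches L-position G → W

C: W, G: L, A: W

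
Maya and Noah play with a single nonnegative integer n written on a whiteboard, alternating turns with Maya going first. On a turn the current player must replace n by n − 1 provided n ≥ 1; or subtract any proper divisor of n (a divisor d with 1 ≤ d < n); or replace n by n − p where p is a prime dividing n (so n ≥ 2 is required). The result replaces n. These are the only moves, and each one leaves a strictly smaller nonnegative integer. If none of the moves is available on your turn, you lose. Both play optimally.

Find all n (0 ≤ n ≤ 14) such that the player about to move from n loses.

0, 4, 9, 14

Use the standard recursion: the mover loses at a terminal position; elsewhere, the mover wins exactly when some move hands the opponent an L position.
n=0: no move → L
n=1: reaches L-position 0 → W
n=2: reaches L-position 0 → W
n=3: reaches L-position 0 → W
n=4: only reaches 2(W), 3(W), all W → L
n=5: reaches L-position 0 → W
n=6: reaches L-position 4 → W
n=7: reaches L-position 0 → W
n=8: reaches L-position 4 → W
n=9: only reaches 6(W), 8(W), all W → L
n=10: reaches L-position 9 → W
n=11: reaches L-position 0 → W
n=12: reaches L-position 9 → W
n=13: reaches L-position 0 → W
n=14: only reaches 7(W), 12(W), 13(W), all W → L
The losing starting values of n are exactly the entries labelled L in this table (4 of them).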